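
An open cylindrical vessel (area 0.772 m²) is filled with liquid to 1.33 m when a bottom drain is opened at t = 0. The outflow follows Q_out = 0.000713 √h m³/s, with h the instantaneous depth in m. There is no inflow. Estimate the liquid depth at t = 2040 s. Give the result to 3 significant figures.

0.0446 m

With no inflow, A dh/dt = −0.000713 √h.
Separate and integrate: 2(√h − √h₀) = −(0.000713/A) t.
√h = √1.33 − 0.000713·2040/(2·0.772) = 1.1533 − 0.94205 = 0.21121.
h = 0.21121² = 0.044610 m.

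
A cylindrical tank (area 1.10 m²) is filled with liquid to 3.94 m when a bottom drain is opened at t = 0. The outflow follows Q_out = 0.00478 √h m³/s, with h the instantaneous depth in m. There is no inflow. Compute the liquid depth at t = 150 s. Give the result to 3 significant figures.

Accumulation of liquid (constant cross-section A): A dh/dt = −0.00478 √h.
This is separable: 2 d(√h)/dt = −0.00478/A, so √h = √h₀ − (0.00478/(2A)) t.
√h = √3.94 − 0.00478·150/(2·1.10) = 1.9849 − 0.32591 = 1.6590.
h = 1.6590² = 2.7524 m.

2.75 m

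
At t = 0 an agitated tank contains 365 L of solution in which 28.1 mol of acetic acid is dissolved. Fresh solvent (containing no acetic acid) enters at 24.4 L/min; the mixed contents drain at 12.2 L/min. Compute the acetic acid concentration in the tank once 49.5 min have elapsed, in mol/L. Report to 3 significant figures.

Total volume: dV/dt = Q_in − Q_out = 12.200 L/min, so V(t) = 365 + 12.200 t and V(49.5) = 968.90 L.
No acetic acid enters, so dm/dt = −Q_out · (m/V).
dm/m = −Q_out dt/(V₀ + 12.200 t); integrating gives ln(m/m₀) = −(Q_out/(Q_in−Q_out)) ln(V/V₀).
m = m₀ (V₀/V)^(Q_out/(Q_in−Q_out)) = 28.1 × (365/968.90)^(1.0000) = 10.586 mol.
C = m/V = 10.586/968.90 = 0.010925 mol/L.

0.0109 mol/L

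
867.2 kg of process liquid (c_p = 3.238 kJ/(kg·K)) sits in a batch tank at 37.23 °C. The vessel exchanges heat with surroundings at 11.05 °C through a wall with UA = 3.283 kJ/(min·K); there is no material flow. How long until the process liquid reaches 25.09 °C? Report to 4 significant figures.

532.9 min

First-law balance (no shaft work): M c_p dT/dt = −UA(T − T_amb).
τ = M c_p/UA = 855.313 min; T_ss = T_amb = 11.0500 °C.
T(t) = T_ss + (T₀ − T_ss)e^(−t/τ); set T = 25.09:
t = −τ ln[(T − T_ss)/(T₀ − T_ss)] = −855.313 · ln(0.536287) = 532.933 min.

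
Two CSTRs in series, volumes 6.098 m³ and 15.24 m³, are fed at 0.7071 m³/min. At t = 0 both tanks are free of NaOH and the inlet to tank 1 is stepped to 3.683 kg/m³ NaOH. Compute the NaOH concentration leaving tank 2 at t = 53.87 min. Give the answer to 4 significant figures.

3.184 kg/m³

Time constants: τᵢ = Vᵢ/Q for each well-mixed tank.
τ₁ = 6.098/0.7071 = 8.62396 min; τ₂ = 15.24/0.7071 = 21.5528 min.
Solving the cascade with C₁(0)=C₂(0)=0 gives C₂(t) = C_in[1 − (τ₁ e^(−t/τ₁) − τ₂ e^(−t/τ₂))/(τ₁ − τ₂)].
At t = 53.87: e^(−t/τ₁) = 0.00193712, e^(−t/τ₂) = 0.0821309.
C₂ = 3.683·[1 − (8.62396·0.00193712 − 21.5528·0.0821309)/(-12.9289)] = 3.683·0.864377 = 3.18350 kg/m³.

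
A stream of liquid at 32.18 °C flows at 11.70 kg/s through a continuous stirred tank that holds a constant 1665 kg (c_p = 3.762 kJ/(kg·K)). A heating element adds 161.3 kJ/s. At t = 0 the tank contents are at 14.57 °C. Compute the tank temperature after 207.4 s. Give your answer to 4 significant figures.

30.89 °C

Heat balance on the well-mixed liquid: M c_p dT/dt = ṁ c_p (T_in − T) + 161.3.
Rearrange: dT/dt = (T_ss − T)/τ with τ = M/ṁ = 142.308 s and T_ss = T_in + Q̇/(ṁ c_p) = 35.8446 °C.
This is linear first-order; T(t) = T_ss + (T₀ − T_ss) e^(−t/τ).
T(207.4) = 35.8446 + (-21.2746)·e^(−207.4/142.308) = 35.8446 + (-21.2746)·0.232840 = 30.8911 °C.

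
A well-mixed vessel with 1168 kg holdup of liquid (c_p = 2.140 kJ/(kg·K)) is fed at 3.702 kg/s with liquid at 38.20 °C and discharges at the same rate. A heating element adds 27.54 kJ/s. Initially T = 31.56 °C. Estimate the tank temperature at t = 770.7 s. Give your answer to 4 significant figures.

M c_p dT/dt = ṁ c_p (T_in − T) + Q̇.
Rearrange: dT/dt = (T_ss − T)/τ with τ = M/ṁ = 315.505 s and T_ss = T_in + Q̇/(ṁ c_p) = 41.6763 °C.
Integrating: T(t) = T_ss + (T₀ − T_ss) e^(−t/τ).
T(770.7) = 41.6763 + (-10.1163)·e^(−770.7/315.505) = 41.6763 + (-10.1163)·0.0869215 = 40.7970 °C.

40.80 °C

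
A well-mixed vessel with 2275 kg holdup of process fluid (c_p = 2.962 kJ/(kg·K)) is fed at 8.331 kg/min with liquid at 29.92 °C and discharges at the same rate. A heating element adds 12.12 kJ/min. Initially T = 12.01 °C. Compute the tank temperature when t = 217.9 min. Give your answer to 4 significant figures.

22.13 °C

First-law balance (no shaft work): M c_p dT/dt = ṁ c_p (T_in − T) + 12.12.
Rearrange: dT/dt = (T_ss − T)/τ with τ = M/ṁ = 273.076 min and T_ss = T_in + Q̇/(ṁ c_p) = 30.4112 °C.
T approaches T_ss exponentially: T(t) = T_ss + (T₀ − T_ss) e^(−t/τ).
T(217.9) = 30.4112 + (-18.4012)·e^(−217.9/273.076) = 30.4112 + (-18.4012)·0.450253 = 22.1260 °C.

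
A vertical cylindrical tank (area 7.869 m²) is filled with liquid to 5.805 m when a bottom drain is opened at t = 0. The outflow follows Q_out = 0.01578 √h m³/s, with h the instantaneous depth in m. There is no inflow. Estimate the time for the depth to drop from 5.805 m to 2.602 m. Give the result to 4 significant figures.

794.2 s

With no inflow, A dh/dt = −0.01578 √h.
Separate and integrate: 2(√h − √h₀) = −(0.01578/A) t.
t = 2A(√h₀ − √h)/0.01578 = 2·7.869·(√5.805 − √2.602)/0.01578
  = 15.7380 × (2.40936 − 1.61307) / 0.01578 = 794.166 s.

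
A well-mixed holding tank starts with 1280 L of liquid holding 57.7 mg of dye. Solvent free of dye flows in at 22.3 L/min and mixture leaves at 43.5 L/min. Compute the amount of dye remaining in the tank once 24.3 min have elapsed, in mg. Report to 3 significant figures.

Total volume: dV/dt = Q_in − Q_out = -21.200 L/min, so V(t) = 1280 − 21.200 t and V(24.3) = 764.84 L.
Species balance (pure solvent in): dm/dt = −Q_out · m/V(t).
Separate: dm/m = −Q_out dt/V(t) ⇒ ln(m/m₀) = −(Q_out/(Q_in−Q_out)) ln(V/V₀).
m = m₀ (V₀/V)^(Q_out/(Q_in−Q_out)) = 57.7 × (1280/764.84)^(-2.0519) = 20.058 mg.

20.1 mg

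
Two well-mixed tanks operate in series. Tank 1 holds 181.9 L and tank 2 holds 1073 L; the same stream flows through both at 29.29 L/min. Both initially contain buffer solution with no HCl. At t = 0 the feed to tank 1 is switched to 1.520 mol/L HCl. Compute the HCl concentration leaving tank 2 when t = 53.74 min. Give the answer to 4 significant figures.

1.098 mol/L

Species balance on tank i: dCᵢ/dt = (Cᵢ₋₁ − Cᵢ)/τᵢ with τᵢ = Vᵢ/Q.
τ₁ = 181.9/29.29 = 6.21031 min; τ₂ = 1073/29.29 = 36.6337 min.
Solving the cascade with C₁(0)=C₂(0)=0 gives C₂(t) = C_in[1 − (τ₁ e^(−t/τ₁) − τ₂ e^(−t/τ₂))/(τ₁ − τ₂)].
At t = 53.74: e^(−t/τ₁) = 0.000174541, e^(−t/τ₂) = 0.230626.
C₂ = 1.520·[1 − (6.21031·0.000174541 − 36.6337·0.230626)/(-30.4234)] = 1.520·0.722332 = 1.09794 mol/L.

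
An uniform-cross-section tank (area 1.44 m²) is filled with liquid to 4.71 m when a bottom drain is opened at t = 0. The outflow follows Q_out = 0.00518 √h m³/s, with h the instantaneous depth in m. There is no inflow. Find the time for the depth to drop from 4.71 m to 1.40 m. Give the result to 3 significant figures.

Mass balance (ρ constant): A dh/dt = −0.00518 √h.
Separate and integrate: 2(√h − √h₀) = −(0.00518/A) t.
t = 2A(√h₀ − √h)/0.00518 = 2·1.44·(√4.71 − √1.40)/0.00518
  = 2.8800 × (2.1703 − 1.1832) / 0.00518 = 548.78 s.

549 s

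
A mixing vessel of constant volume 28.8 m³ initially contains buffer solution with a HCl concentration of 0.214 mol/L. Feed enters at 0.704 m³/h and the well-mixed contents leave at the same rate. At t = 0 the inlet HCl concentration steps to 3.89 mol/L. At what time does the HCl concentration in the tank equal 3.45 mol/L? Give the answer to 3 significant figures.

86.8 h

Accumulation = in − out for the solute gives V dC/dt = Q(C_in − C), so τ = V/Q = 40.909 h.
C(t) = C_in + (C₀ − C_in) e^(−t/τ). Set C = 3.45 and solve for t:
e^(−t/τ) = (C − C_in)/(C₀ − C_in) = (3.45 − 3.89)/(0.214 − 3.89) = 0.11970
t = −τ ln(…) = 40.909 × 2.1228 = 86.842 h.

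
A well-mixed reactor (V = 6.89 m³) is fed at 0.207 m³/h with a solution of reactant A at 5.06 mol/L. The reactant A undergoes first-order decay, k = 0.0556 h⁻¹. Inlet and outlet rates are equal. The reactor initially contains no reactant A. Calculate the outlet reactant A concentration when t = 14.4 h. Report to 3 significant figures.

Accumulation = in − out − consumed: V dC/dt = Q C_in − Q C − k V C.
dC/dt = (Q/V) C_in − (Q/V + k) C; effective rate a = Q/V + k = 0.030044 + 0.0556 = 0.085644 h⁻¹.
C_ss = Q C_in/(Q + kV) = 1.7750 mol/L; C(t) = C_ss + (C₀ − C_ss) e^(−a t).
C(14.4) = 1.7750 + (-1.7750)·e^(−0.085644·14.4) = 1.7750 + (-1.7750)·0.29134 = 1.2579 mol/L.

1.26 mol/L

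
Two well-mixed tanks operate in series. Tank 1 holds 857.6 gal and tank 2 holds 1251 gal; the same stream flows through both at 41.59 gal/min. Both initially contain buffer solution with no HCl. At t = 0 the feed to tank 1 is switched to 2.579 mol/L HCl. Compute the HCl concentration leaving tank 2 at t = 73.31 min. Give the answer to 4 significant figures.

Each tank obeys Vᵢ dCᵢ/dt = Q(Cᵢ₋₁ − Cᵢ), so τᵢ = Vᵢ/Q.
τ₁ = 857.6/41.59 = 20.6203 min; τ₂ = 1251/41.59 = 30.0793 min.
Tank 1: C₁ = C_in(1 − e^(−t/τ₁)). Tank 2 (τ₁ ≠ τ₂): C₂ = C_in[1 − (τ₁ e^(−t/τ₁) − τ₂ e^(−t/τ₂))/(τ₁ − τ₂)].
At t = 73.31: e^(−t/τ₁) = 0.0285749, e^(−t/τ₂) = 0.0874034.
C₂ = 2.579·[1 − (20.6203·0.0285749 − 30.0793·0.0874034)/(-9.45900)] = 2.579·0.784352 = 2.02284 mol/L.

2.023 mol/L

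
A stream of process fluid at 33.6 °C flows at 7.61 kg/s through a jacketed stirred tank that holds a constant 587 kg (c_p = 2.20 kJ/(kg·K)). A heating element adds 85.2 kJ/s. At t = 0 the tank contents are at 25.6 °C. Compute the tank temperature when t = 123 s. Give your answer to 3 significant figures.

Energy balance: M c_p dT/dt = ṁ c_p (T_in − T) + 85.2.
τ = M/ṁ = 77.135 s; T_ss = T_in + Q̇/(ṁ c_p) = 33.6 + 85.2/(7.61·2.20) = 38.689 °C.
Solution: T(t) = T_ss + (T₀ − T_ss) e^(−t/τ).
T(123) = 38.689 + (-13.089)·e^(−123/77.135) = 38.689 + (-13.089)·0.20299 = 36.032 °C.

36.0 °C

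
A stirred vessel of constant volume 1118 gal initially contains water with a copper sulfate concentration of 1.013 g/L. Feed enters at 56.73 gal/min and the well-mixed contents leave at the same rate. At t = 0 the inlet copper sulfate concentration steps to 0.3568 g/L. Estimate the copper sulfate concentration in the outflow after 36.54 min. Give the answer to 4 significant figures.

0.4596 g/L

Unsteady species balance (constant V, well mixed): V dC/dt = Q(C_in − C).
So dC/dt = (C_in − C)/τ with τ = V/Q = 1118/56.73 = 19.7074 min.
This is linear first-order; C(t) = C_in + (C₀ − C_in) e^(−t/τ).
C(36.54) = 0.3568 + (1.013 − 0.3568)·e^(−36.54/19.7074) = 0.3568 + (0.656200)·0.156590 = 0.459554 g/L.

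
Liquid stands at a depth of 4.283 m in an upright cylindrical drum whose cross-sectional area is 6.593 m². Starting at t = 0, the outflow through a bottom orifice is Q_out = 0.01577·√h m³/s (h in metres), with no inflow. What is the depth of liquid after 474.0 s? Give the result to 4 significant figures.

2.258 m

With no inflow, A dh/dt = −0.01577 √h.
Separate and integrate: 2(√h − √h₀) = −(0.01577/A) t.
√h = √4.283 − 0.01577·474.0/(2·6.593) = 2.06954 − 0.566888 = 1.50265.
h = 1.50265² = 2.25797 m.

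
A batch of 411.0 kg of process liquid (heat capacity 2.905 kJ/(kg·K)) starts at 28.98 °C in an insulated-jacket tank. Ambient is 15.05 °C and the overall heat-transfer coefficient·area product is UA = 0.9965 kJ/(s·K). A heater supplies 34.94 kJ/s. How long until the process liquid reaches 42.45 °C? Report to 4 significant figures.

Heat balance on the well-mixed liquid: M c_p dT/dt = −UA(T − T_amb) + Q̇.
τ = M c_p/UA = 1198.15 s; T_ss = T_amb + Q̇/UA = 15.05 + 34.94/0.9965 = 50.1127 °C.
T(t) = T_ss + (T₀ − T_ss)e^(−t/τ); set T = 42.45:
t = −τ ln[(T − T_ss)/(T₀ − T_ss)] = −1198.15 · ln(0.362600) = 1215.47 s.

1215 s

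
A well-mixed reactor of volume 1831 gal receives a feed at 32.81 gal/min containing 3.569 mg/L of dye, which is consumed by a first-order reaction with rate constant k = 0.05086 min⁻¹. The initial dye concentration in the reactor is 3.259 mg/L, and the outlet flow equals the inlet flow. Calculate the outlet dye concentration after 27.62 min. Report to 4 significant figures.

1.278 mg/L

V dC/dt = Q(C_in − C) − k V C.
dC/dt = (Q/V) C_in − (Q/V + k) C; effective rate a = Q/V + k = 0.0179192 + 0.05086 = 0.0687792 min⁻¹.
C_ss = Q C_in/(Q + kV) = 0.929838 mg/L; C(t) = C_ss + (C₀ − C_ss) e^(−a t).
C(27.62) = 0.929838 + (2.32916)·e^(−0.0687792·27.62) = 0.929838 + (2.32916)·0.149616 = 1.27832 mg/L.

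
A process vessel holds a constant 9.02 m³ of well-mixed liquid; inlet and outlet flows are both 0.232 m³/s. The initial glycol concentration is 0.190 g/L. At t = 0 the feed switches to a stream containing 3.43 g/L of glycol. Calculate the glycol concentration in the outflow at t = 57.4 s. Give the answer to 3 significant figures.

Species balance on the tank: V dC/dt = Q(C_in − C).
So dC/dt = (C_in − C)/τ with τ = V/Q = 9.02/0.232 = 38.879 s.
This is linear first-order; C(t) = C_in + (C₀ − C_in) e^(−t/τ).
C(57.4) = 3.43 + (0.190 − 3.43)·e^(−57.4/38.879) = 3.43 + (-3.2400)·0.22847 = 2.6898 g/L.

2.69 g/L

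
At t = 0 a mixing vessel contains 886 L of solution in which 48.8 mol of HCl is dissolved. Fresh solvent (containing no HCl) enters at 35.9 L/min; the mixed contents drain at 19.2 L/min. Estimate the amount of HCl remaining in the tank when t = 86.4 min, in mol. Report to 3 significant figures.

Let m(t) be the amount of HCl. Volume: V(t) = V₀ + (Q_in − Q_out) t = 886 + 16.700 t; V(86.4) = 2328.9 L.
Solute balance: dm/dt = 0 − Q_out C = −Q_out m/V(t).
Separate: dm/m = −Q_out dt/V(t) ⇒ ln(m/m₀) = −(Q_out/(Q_in−Q_out)) ln(V/V₀).
m = m₀ (V₀/V)^(Q_out/(Q_in−Q_out)) = 48.8 × (886/2328.9)^(1.1497) = 16.065 mol.

16.1 mol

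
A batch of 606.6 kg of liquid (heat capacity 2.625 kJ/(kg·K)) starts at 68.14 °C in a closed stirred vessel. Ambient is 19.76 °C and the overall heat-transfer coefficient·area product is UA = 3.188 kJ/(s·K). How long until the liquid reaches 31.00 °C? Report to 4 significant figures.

M c_p dT/dt = −UA(T − T_amb).
τ = M c_p/UA = 499.475 s; T_ss = T_amb = 19.7600 °C.
T(t) = T_ss + (T₀ − T_ss)e^(−t/τ); set T = 31.00:
t = −τ ln[(T − T_ss)/(T₀ − T_ss)] = −499.475 · ln(0.232327) = 729.037 s.

729.0 s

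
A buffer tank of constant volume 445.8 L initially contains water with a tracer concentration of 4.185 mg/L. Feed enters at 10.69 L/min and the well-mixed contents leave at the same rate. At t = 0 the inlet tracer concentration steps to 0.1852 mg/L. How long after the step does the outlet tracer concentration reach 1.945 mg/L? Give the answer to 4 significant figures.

Mass balance on the solute (V constant): V dC/dt = Q(C_in − C), so τ = V/Q = 41.7025 min.
C(t) = C_in + (C₀ − C_in) e^(−t/τ). Set C = 1.945 and solve for t:
e^(−t/τ) = (C − C_in)/(C₀ − C_in) = (1.945 − 0.1852)/(4.185 − 0.1852) = 0.439972
t = −τ ln(…) = 41.7025 × 0.821044 = 34.2396 min.

34.24 min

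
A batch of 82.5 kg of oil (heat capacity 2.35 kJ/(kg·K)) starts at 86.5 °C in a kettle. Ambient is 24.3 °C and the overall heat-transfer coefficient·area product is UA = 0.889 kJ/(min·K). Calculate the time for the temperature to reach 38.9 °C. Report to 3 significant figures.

M c_p dT/dt = −UA(T − T_amb).
τ = M c_p/UA = 218.08 min; T_ss = T_amb = 24.300 °C.
T(t) = T_ss + (T₀ − T_ss)e^(−t/τ); set T = 38.9:
t = −τ ln[(T − T_ss)/(T₀ − T_ss)] = −218.08 · ln(0.23473) = 316.07 min.

316 min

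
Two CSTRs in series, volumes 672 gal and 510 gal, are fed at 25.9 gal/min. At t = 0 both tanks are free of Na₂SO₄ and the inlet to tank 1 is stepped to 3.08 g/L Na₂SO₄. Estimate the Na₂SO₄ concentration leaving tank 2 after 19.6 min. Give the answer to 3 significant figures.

0.661 g/L

Species balance on tank i: dCᵢ/dt = (Cᵢ₋₁ − Cᵢ)/τᵢ with τᵢ = Vᵢ/Q.
τ₁ = 672/25.9 = 25.946 min; τ₂ = 510/25.9 = 19.691 min.
Tank 1: C₁ = C_in(1 − e^(−t/τ₁)). Tank 2 (τ₁ ≠ τ₂): C₂ = C_in[1 − (τ₁ e^(−t/τ₁) − τ₂ e^(−t/τ₂))/(τ₁ − τ₂)].
At t = 19.6: e^(−t/τ₁) = 0.46981, e^(−t/τ₂) = 0.36959.
C₂ = 3.08·[1 − (25.946·0.46981 − 19.691·0.36959)/(6.2548)] = 3.08·0.21465 = 0.66112 g/L.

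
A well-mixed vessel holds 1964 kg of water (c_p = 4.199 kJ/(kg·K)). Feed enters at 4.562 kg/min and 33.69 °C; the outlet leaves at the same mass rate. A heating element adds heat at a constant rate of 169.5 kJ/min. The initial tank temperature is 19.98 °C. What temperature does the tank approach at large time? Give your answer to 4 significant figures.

M c_p dT/dt = ṁ c_p (T_in − T) + Q̇.
At steady state dT/dt = 0 ⇒ T_ss = T_in + Q̇/(ṁ c_p) = 33.69 + 169.5/(4.562·4.199) = 42.5385 °C.

42.54 °C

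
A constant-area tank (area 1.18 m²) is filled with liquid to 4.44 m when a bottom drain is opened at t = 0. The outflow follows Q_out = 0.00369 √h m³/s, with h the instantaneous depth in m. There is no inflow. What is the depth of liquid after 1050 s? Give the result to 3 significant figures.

0.217 m

With no inflow, A dh/dt = −0.00369 √h.
∫ h^(−1/2) dh = −(0.00369/A) ∫ dt, giving 2√h = 2√h₀ − (0.00369/A) t.
√h = √4.44 − 0.00369·1050/(2·1.18) = 2.1071 − 1.6417 = 0.46539.
h = 0.46539² = 0.21659 m.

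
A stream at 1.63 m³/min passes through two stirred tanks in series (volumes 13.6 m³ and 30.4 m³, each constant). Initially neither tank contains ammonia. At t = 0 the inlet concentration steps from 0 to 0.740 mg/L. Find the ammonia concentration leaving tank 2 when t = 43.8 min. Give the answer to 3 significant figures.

0.615 mg/L

Time constants: τᵢ = Vᵢ/Q for each well-mixed tank.
τ₁ = 13.6/1.63 = 8.3436 min; τ₂ = 30.4/1.63 = 18.650 min.
Solving the cascade with C₁(0)=C₂(0)=0 gives C₂(t) = C_in[1 − (τ₁ e^(−t/τ₁) − τ₂ e^(−t/τ₂))/(τ₁ − τ₂)].
At t = 43.8: e^(−t/τ₁) = 0.0052498, e^(−t/τ₂) = 0.095514.
C₂ = 0.740·[1 − (8.3436·0.0052498 − 18.650·0.095514)/(-10.307)] = 0.740·0.83142 = 0.61525 mg/L.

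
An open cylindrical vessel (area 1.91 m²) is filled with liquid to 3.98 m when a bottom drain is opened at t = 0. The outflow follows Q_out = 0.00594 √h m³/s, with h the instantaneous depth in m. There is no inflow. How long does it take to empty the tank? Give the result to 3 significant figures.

With no inflow, A dh/dt = −0.00594 √h.
This is separable: 2 d(√h)/dt = −0.00594/A, so √h = √h₀ − (0.00594/(2A)) t.
Tank is empty when √h = 0: t_empty = 2A√h₀/0.00594.
t_empty = 2·1.91·√3.98/0.00594 = 3.8200·1.9950/0.00594 = 1283.0 s.

1280 s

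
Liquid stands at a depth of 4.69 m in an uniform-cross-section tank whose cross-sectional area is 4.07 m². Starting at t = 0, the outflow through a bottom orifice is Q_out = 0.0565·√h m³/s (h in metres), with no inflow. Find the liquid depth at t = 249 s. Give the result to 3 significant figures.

0.191 m

A dh/dt = −Q_out = −0.0565 √h.
Separate and integrate: 2(√h − √h₀) = −(0.0565/A) t.
√h = √4.69 − 0.0565·249/(2·4.07) = 2.1656 − 1.7283 = 0.43732.
h = 0.43732² = 0.19125 m.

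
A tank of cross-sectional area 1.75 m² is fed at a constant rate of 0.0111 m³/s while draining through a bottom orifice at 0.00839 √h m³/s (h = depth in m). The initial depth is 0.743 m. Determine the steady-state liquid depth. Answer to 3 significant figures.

1.75 m

Level balance: A dh/dt = 0.0111 − 0.00839 √h. Setting dh/dt = 0:
Q_in = 0.00839 √h_ss ⇒ √h_ss = 0.0111/0.00839 = 1.3230.
h_ss = 1.3230² = 1.7503 m. (Since h₀ = 0.743 m < h_ss, the level will rise toward this value.)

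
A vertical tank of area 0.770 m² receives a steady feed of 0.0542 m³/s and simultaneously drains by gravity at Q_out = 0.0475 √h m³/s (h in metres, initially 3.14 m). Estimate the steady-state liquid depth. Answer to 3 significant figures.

1.30 m

A dh/dt = Q_in − 0.0475 √h. Steady state requires inflow = outflow:
Q_in = 0.0475 √h_ss ⇒ √h_ss = 0.0542/0.0475 = 1.1411.
h_ss = 1.1411² = 1.3020 m. (Since h₀ = 3.14 m > h_ss, the level will fall toward this value.)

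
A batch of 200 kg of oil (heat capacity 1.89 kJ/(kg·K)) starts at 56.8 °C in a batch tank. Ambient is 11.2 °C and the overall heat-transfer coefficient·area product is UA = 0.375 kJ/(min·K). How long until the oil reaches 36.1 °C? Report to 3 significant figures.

610 min

Heat balance on the well-mixed liquid: M c_p dT/dt = −UA(T − T_amb).
τ = M c_p/UA = 1008.0 min; T_ss = T_amb = 11.200 °C.
T(t) = T_ss + (T₀ − T_ss)e^(−t/τ); set T = 36.1:
t = −τ ln[(T − T_ss)/(T₀ − T_ss)] = −1008.0 · ln(0.54605) = 609.88 min.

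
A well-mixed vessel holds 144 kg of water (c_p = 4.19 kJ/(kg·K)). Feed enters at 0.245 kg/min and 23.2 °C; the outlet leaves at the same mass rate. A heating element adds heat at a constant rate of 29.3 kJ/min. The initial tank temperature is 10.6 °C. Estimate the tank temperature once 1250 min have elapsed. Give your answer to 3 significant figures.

M c_p dT/dt = ṁ c_p (T_in − T) + Q̇.
Rearrange: dT/dt = (T_ss − T)/τ with τ = M/ṁ = 587.76 min and T_ss = T_in + Q̇/(ṁ c_p) = 51.742 °C.
Integrating: T(t) = T_ss + (T₀ − T_ss) e^(−t/τ).
T(1250) = 51.742 + (-41.142)·e^(−1250/587.76) = 51.742 + (-41.142)·0.11923 = 46.837 °C.

46.8 °C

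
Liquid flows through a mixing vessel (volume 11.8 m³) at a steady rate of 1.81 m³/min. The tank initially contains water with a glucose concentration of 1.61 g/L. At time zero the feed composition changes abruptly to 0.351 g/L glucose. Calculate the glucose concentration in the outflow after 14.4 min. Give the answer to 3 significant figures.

Unsteady species balance (constant V, well mixed): V dC/dt = Q(C_in − C).
So dC/dt = (C_in − C)/τ with τ = V/Q = 11.8/1.81 = 6.5193 min.
Solution: C(t) = C_in + (C₀ − C_in) e^(−t/τ).
C(14.4) = 0.351 + (1.61 − 0.351)·e^(−14.4/6.5193) = 0.351 + (1.2590)·0.10983 = 0.48928 g/L.

0.489 g/L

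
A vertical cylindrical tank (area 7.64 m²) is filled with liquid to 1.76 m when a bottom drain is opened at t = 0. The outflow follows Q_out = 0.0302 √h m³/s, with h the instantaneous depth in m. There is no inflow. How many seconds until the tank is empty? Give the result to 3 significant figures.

671 s

Mass balance (ρ constant): A dh/dt = −0.0302 √h.
This is separable: 2 d(√h)/dt = −0.0302/A, so √h = √h₀ − (0.0302/(2A)) t.
Set h = 0: 2√h₀ = (0.0302/A) t_empty ⇒ t_empty = 2A√h₀/0.0302.
t_empty = 2·7.64·√1.76/0.0302 = 15.280·1.3266/0.0302 = 671.23 s.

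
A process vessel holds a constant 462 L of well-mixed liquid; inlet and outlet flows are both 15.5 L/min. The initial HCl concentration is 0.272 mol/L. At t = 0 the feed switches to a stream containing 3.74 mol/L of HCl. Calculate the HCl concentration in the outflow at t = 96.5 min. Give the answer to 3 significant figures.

Species balance on the tank: V dC/dt = Q(C_in − C).
Time constant τ = V/Q = 462/15.5 = 29.806 min.
Integrating: C(t) = C_in + (C₀ − C_in) e^(−t/τ).
C(96.5) = 3.74 + (0.272 − 3.74)·e^(−96.5/29.806) = 3.74 + (-3.4680)·0.039260 = 3.6038 mol/L.

3.60 mol/L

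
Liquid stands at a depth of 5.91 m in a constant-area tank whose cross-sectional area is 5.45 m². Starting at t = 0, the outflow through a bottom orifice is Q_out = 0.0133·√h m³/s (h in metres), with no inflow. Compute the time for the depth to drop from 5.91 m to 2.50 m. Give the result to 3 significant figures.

697 s

Accumulation of liquid (constant cross-section A): A dh/dt = −0.0133 √h.
∫ h^(−1/2) dh = −(0.0133/A) ∫ dt, giving 2√h = 2√h₀ − (0.0133/A) t.
t = 2A(√h₀ − √h)/0.0133 = 2·5.45·(√5.91 − √2.50)/0.0133
  = 10.900 × (2.4310 − 1.5811) / 0.0133 = 696.54 s.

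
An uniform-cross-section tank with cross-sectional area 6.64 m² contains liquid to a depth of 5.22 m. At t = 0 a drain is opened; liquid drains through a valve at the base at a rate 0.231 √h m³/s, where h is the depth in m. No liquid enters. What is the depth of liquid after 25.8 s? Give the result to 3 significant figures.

With no inflow, A dh/dt = −0.231 √h.
Separate and integrate: 2(√h − √h₀) = −(0.231/A) t.
√h = √5.22 − 0.231·25.8/(2·6.64) = 2.2847 − 0.44878 = 1.8360.
h = 1.8360² = 3.3707 m.

3.37 m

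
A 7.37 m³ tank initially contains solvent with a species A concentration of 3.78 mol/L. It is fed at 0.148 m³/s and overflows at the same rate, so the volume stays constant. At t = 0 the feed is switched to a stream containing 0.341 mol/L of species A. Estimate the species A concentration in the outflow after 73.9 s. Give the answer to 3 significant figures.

Unsteady species balance (constant V, well mixed): V dC/dt = Q(C_in − C).
Time constant τ = V/Q = 7.37/0.148 = 49.797 s.
This is linear first-order; C(t) = C_in + (C₀ − C_in) e^(−t/τ).
C(73.9) = 0.341 + (3.78 − 0.341)·e^(−73.9/49.797) = 0.341 + (3.4390)·0.22673 = 1.1207 mol/L.

1.12 mol/L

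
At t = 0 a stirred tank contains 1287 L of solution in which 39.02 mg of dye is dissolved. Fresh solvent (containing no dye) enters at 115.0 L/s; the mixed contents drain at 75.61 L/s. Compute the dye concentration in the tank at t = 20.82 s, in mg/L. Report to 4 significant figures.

Total volume: dV/dt = Q_in − Q_out = 39.3900 L/s, so V(t) = 1287 + 39.3900 t and V(20.82) = 2107.10 L.
Species balance (pure solvent in): dm/dt = −Q_out · m/V(t).
dm/m = −Q_out dt/(V₀ + 39.3900 t); integrating gives ln(m/m₀) = −(Q_out/(Q_in−Q_out)) ln(V/V₀).
m = m₀ (V₀/V)^(Q_out/(Q_in−Q_out)) = 39.02 × (1287/2107.10)^(1.91952) = 15.1462 mg.
C = m/V = 15.1462/2107.10 = 0.00718819 mg/L.

0.007188 mg/L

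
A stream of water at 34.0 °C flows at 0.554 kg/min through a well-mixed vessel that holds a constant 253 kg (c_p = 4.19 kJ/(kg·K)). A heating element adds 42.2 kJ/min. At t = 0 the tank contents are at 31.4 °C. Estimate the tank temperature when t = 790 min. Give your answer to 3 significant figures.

First-law balance (no shaft work): M c_p dT/dt = ṁ c_p (T_in − T) + 42.2.
τ = M/ṁ = 456.68 min; T_ss = T_in + Q̇/(ṁ c_p) = 34.0 + 42.2/(0.554·4.19) = 52.180 °C.
Solution: T(t) = T_ss + (T₀ − T_ss) e^(−t/τ).
T(790) = 52.180 + (-20.780)·e^(−790/456.68) = 52.180 + (-20.780)·0.17731 = 48.495 °C.

48.5 °C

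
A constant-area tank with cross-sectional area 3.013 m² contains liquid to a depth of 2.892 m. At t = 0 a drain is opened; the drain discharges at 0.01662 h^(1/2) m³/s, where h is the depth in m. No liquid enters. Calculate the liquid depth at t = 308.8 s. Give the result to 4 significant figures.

With no inflow, A dh/dt = −0.01662 √h.
Separate and integrate: 2(√h − √h₀) = −(0.01662/A) t.
√h = √2.892 − 0.01662·308.8/(2·3.013) = 1.70059 − 0.851685 = 0.848903.
h = 0.848903² = 0.720636 m.

0.7206 m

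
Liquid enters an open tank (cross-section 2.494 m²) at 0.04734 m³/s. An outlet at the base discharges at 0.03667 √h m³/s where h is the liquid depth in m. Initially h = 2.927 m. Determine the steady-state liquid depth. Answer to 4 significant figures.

Level balance: A dh/dt = 0.04734 − 0.03667 √h. Setting dh/dt = 0:
Q_in = 0.03667 √h_ss ⇒ √h_ss = 0.04734/0.03667 = 1.29097.
h_ss = 1.29097² = 1.66661 m. (Since h₀ = 2.927 m > h_ss, the level will fall toward this value.)

1.667 m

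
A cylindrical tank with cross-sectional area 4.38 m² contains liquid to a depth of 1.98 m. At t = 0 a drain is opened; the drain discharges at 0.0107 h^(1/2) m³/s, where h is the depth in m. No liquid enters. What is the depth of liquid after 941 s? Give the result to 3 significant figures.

0.0664 m

With no inflow, A dh/dt = −0.0107 √h.
∫ h^(−1/2) dh = −(0.0107/A) ∫ dt, giving 2√h = 2√h₀ − (0.0107/A) t.
√h = √1.98 − 0.0107·941/(2·4.38) = 1.4071 − 1.1494 = 0.25773.
h = 0.25773² = 0.066425 m.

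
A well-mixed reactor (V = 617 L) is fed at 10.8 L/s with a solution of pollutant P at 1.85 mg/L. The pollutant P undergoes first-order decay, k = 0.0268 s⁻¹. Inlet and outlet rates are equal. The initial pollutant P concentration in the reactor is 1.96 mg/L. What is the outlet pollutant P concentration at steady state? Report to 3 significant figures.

0.731 mg/L

V dC/dt = Q(C_in − C) − k V C.
At steady state: 0 = Q C_in − (Q + kV) C_ss, so C_ss = Q C_in/(Q + kV).
C_ss = 10.8·1.85/(10.8 + 0.0268·617) = 19.980/27.336 = 0.73091 mg/L.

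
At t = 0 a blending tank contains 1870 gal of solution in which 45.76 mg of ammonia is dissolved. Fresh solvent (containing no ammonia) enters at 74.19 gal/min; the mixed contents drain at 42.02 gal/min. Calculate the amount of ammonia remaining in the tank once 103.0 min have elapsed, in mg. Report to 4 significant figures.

12.08 mg

Let m(t) be the amount of ammonia. Volume: V(t) = V₀ + (Q_in − Q_out) t = 1870 + 32.1700 t; V(103.0) = 5183.51 gal.
No ammonia enters, so dm/dt = −Q_out · (m/V).
Separate: dm/m = −Q_out dt/V(t) ⇒ ln(m/m₀) = −(Q_out/(Q_in−Q_out)) ln(V/V₀).
m = m₀ (V₀/V)^(Q_out/(Q_in−Q_out)) = 45.76 × (1870/5183.51)^(1.30619) = 12.0818 mg.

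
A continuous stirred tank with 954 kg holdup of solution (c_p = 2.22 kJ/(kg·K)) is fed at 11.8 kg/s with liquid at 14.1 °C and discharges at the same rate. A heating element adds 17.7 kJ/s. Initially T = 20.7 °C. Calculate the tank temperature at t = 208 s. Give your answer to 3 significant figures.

Heat balance on the well-mixed liquid: M c_p dT/dt = ṁ c_p (T_in − T) + 17.7.
Rearrange: dT/dt = (T_ss − T)/τ with τ = M/ṁ = 80.847 s and T_ss = T_in + Q̇/(ṁ c_p) = 14.776 °C.
T approaches T_ss exponentially: T(t) = T_ss + (T₀ − T_ss) e^(−t/τ).
T(208) = 14.776 + (5.9243)·e^(−208/80.847) = 14.776 + (5.9243)·0.076326 = 15.228 °C.

15.2 °C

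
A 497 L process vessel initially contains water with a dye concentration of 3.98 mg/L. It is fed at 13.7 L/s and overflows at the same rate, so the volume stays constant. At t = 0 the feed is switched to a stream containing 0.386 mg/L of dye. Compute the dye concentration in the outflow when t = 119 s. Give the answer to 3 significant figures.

0.521 mg/L

Mass balance on the solute (V constant): V dC/dt = Q(C_in − C).
Rewrite as dC/dt + C/τ = C_in/τ, τ = V/Q = 36.277 s.
Integrating: C(t) = C_in + (C₀ − C_in) e^(−t/τ).
C(119) = 0.386 + (3.98 − 0.386)·e^(−119/36.277) = 0.386 + (3.5940)·0.037618 = 0.52120 mg/L.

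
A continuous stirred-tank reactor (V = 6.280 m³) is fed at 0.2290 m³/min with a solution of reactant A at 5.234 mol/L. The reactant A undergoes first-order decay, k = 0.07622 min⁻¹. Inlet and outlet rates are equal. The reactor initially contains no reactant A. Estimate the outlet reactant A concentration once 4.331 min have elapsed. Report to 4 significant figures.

Accumulation = in − out − consumed: V dC/dt = Q C_in − Q C − k V C.
This is linear with rate a = Q/V + k = 0.112685 min⁻¹.
C_ss = Q C_in/(Q + kV) = 1.69373 mol/L; C(t) = C_ss + (C₀ − C_ss) e^(−a t).
C(4.331) = 1.69373 + (-1.69373)·e^(−0.112685·4.331) = 1.69373 + (-1.69373)·0.613829 = 0.654068 mol/L.

0.6541 mol/L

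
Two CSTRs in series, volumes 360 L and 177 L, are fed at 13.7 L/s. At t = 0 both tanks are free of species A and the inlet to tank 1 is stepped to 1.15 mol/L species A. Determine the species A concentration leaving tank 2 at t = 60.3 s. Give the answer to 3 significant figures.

0.932 mol/L

Each tank obeys Vᵢ dCᵢ/dt = Q(Cᵢ₋₁ − Cᵢ), so τᵢ = Vᵢ/Q.
τ₁ = 360/13.7 = 26.277 s; τ₂ = 177/13.7 = 12.920 s.
Tank 1: C₁ = C_in(1 − e^(−t/τ₁)). Tank 2 (τ₁ ≠ τ₂): C₂ = C_in[1 − (τ₁ e^(−t/τ₁) − τ₂ e^(−t/τ₂))/(τ₁ − τ₂)].
At t = 60.3: e^(−t/τ₁) = 0.10079, e^(−t/τ₂) = 0.0093977.
C₂ = 1.15·[1 − (26.277·0.10079 − 12.920·0.0093977)/(13.358)] = 1.15·0.81082 = 0.93244 mol/L.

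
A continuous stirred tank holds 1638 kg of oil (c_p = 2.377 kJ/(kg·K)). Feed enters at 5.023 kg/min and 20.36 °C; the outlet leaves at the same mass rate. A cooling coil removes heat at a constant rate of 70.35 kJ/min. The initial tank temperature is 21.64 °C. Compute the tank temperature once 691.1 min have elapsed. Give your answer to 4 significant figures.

15.33 °C

First-law balance (no shaft work): M c_p dT/dt = ṁ c_p (T_in − T) − 70.35.
Rearrange: dT/dt = (T_ss − T)/τ with τ = M/ṁ = 326.100 min and T_ss = T_in − Q̇/(ṁ c_p) = 14.4679 °C.
T approaches T_ss exponentially: T(t) = T_ss + (T₀ − T_ss) e^(−t/τ).
T(691.1) = 14.4679 + (7.17212)·e^(−691.1/326.100) = 14.4679 + (7.17212)·0.120117 = 15.3294 °C.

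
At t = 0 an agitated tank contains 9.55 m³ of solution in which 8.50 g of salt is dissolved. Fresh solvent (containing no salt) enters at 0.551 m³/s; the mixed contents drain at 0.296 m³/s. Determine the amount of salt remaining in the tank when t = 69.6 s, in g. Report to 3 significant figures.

2.51 g

Total volume: dV/dt = Q_in − Q_out = 0.25500 m³/s, so V(t) = 9.55 + 0.25500 t and V(69.6) = 27.298 m³.
Solute balance: dm/dt = 0 − Q_out C = −Q_out m/V(t).
Separate: dm/m = −Q_out dt/V(t) ⇒ ln(m/m₀) = −(Q_out/(Q_in−Q_out)) ln(V/V₀).
m = m₀ (V₀/V)^(Q_out/(Q_in−Q_out)) = 8.50 × (9.55/27.298)^(1.1608) = 2.5116 g.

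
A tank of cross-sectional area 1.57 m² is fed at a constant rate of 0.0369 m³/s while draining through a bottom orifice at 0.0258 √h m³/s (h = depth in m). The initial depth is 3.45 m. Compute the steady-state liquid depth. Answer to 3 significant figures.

Volume balance on the tank: A dh/dt = Q_in − 0.0258 √h. At steady state dh/dt = 0:
Q_in = 0.0258 √h_ss ⇒ √h_ss = 0.0369/0.0258 = 1.4302.
h_ss = 1.4302² = 2.0456 m. (Since h₀ = 3.45 m > h_ss, the level will fall toward this value.)

2.05 m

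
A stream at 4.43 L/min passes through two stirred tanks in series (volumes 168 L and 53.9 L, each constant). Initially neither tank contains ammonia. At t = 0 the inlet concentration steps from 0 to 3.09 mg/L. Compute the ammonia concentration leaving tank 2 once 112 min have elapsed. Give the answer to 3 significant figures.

2.85 mg/L

Each tank obeys Vᵢ dCᵢ/dt = Q(Cᵢ₋₁ − Cᵢ), so τᵢ = Vᵢ/Q.
τ₁ = 168/4.43 = 37.923 min; τ₂ = 53.9/4.43 = 12.167 min.
Tank 1: C₁ = C_in(1 − e^(−t/τ₁)). Tank 2 (τ₁ ≠ τ₂): C₂ = C_in[1 − (τ₁ e^(−t/τ₁) − τ₂ e^(−t/τ₂))/(τ₁ − τ₂)].
At t = 112: e^(−t/τ₁) = 0.052166, e^(−t/τ₂) = 0.00010052.
C₂ = 3.09·[1 − (37.923·0.052166 − 12.167·0.00010052)/(25.756)] = 3.09·0.92324 = 2.8528 mg/L.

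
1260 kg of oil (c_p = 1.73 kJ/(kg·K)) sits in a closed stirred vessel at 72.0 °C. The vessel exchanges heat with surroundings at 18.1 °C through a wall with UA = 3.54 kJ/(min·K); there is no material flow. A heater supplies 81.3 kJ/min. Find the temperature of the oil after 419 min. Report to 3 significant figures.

56.7 °C

M c_p dT/dt = −UA(T − T_amb) + Q̇.
dT/dt = (T_ss − T)/τ with T_ss = T_amb + Q̇/UA = 18.1 + 81.3/3.54 = 41.066 °C, τ = M c_p/UA = 1260·1.73/3.54 = 615.76 min.
Solution: T(t) = T_ss + (T₀ − T_ss) e^(−t/τ).
T(419) = 41.066 + (30.934)·0.50639 = 56.731 °C.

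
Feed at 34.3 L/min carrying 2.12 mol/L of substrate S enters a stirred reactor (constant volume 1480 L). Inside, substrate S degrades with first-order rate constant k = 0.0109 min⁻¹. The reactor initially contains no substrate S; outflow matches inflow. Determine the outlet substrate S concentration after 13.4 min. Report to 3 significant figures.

Species balance: V dC/dt = Q C_in − Q C − k V C.
dC/dt = (Q/V) C_in − (Q/V + k) C; effective rate a = Q/V + k = 0.023176 + 0.0109 = 0.034076 min⁻¹.
C_ss = Q C_in/(Q + kV) = 1.4419 mol/L; C(t) = C_ss + (C₀ − C_ss) e^(−a t).
C(13.4) = 1.4419 + (-1.4419)·e^(−0.034076·13.4) = 1.4419 + (-1.4419)·0.63342 = 0.52855 mol/L.

0.529 mol/L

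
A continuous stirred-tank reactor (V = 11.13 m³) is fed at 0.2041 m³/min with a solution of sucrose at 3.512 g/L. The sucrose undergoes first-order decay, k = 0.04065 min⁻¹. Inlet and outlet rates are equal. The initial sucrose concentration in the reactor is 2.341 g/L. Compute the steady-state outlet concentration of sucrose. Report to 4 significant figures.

Accumulation = in − out − consumed: V dC/dt = Q C_in − Q C − k V C.
At steady state: 0 = Q C_in − (Q + kV) C_ss, so C_ss = Q C_in/(Q + kV).
C_ss = 0.2041·3.512/(0.2041 + 0.04065·11.13) = 0.716799/0.656535 = 1.09179 g/L.

1.092 g/L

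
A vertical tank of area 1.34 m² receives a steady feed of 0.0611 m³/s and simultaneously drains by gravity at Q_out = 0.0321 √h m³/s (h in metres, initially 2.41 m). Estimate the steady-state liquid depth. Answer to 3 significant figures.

3.62 m

Level balance: A dh/dt = 0.0611 − 0.0321 √h. Setting dh/dt = 0:
Q_in = 0.0321 √h_ss ⇒ √h_ss = 0.0611/0.0321 = 1.9034.
h_ss = 1.9034² = 3.6230 m. (Since h₀ = 2.41 m < h_ss, the level will rise toward this value.)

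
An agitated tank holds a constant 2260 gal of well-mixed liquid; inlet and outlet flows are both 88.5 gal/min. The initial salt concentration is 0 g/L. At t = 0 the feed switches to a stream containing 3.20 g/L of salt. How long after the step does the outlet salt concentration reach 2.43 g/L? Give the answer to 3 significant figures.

36.4 min

Unsteady species balance (constant V, well mixed): V dC/dt = Q(C_in − C), so τ = V/Q = 25.537 min.
C(t) = C_in + (C₀ − C_in) e^(−t/τ). Set C = 2.43 and solve for t:
e^(−t/τ) = (C − C_in)/(C₀ − C_in) = (2.43 − 3.20)/(0 − 3.20) = 0.24063
t = −τ ln(…) = 25.537 × 1.4245 = 36.377 min.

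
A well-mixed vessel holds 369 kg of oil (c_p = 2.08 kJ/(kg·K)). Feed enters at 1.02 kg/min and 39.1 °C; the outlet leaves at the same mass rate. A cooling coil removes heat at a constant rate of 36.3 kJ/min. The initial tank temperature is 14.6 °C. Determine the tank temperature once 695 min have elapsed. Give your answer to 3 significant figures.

M c_p dT/dt = ṁ c_p (T_in − T) − Q̇.
τ = M/ṁ = 361.76 min; T_ss = T_in − Q̇/(ṁ c_p) = 39.1 − 36.3/(1.02·2.08) = 21.990 °C.
Solution: T(t) = T_ss + (T₀ − T_ss) e^(−t/τ).
T(695) = 21.990 + (-7.3903)·e^(−695/361.76) = 21.990 + (-7.3903)·0.14644 = 20.908 °C.

20.9 °C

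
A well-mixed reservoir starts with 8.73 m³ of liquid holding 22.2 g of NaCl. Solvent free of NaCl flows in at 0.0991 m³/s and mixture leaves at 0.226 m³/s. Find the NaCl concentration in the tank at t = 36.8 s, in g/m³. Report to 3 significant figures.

Let m(t) be the amount of NaCl. Volume: V(t) = V₀ + (Q_in − Q_out) t = 8.73 − 0.12690 t; V(36.8) = 4.0601 m³.
Species balance (pure solvent in): dm/dt = −Q_out · m/V(t).
dm/m = −Q_out dt/(V₀ − 0.12690 t); integrating gives ln(m/m₀) = −(Q_out/(Q_in−Q_out)) ln(V/V₀).
m = m₀ (V₀/V)^(Q_out/(Q_in−Q_out)) = 22.2 × (8.73/4.0601)^(-1.7809) = 5.6785 g.
C = m/V = 5.6785/4.0601 = 1.3986 g/m³.

1.40 g/m³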